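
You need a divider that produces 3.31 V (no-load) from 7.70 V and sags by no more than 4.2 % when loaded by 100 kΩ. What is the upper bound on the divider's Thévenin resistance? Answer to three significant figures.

R_th ≤ 4.38 kΩ

Loading drop = R_th/(R_th + R_L) ≤ 0.0420, so R_th ≤ R_L · ε/(1−ε) = 100 kΩ × 0.0420/0.9580 = 4.38 kΩ.
(Any R1, R2 with R2/(R1+R2) = 0.430 and R1‖R2 ≤ 4.38 kΩ will meet the spec.)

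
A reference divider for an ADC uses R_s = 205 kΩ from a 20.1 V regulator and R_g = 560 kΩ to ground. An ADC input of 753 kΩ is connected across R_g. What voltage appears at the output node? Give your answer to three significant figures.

V_out ≈ 12.3 V

The load sits in parallel with R_g: R_g‖R_L = (560 × 753) / (560 + 753) = 321.2 kΩ.
V_out = 20.1 × 321.2 / (205 + 321.2) = 20.1 × 321.2/526.2 = 12.3 V.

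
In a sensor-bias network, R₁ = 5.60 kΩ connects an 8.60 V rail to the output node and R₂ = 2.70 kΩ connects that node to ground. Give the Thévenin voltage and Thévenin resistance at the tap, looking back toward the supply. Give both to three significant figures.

V_th is the open-circuit tap voltage: 8.60 × 2.70/(5.60 + 2.70) = 2.80 V.
With the supply zeroed, R₁ and R₂ appear in parallel from the tap: R_th = R₁‖R₂ = (5.60 × 2.70)/8.300 = 1.82 kΩ.

V_th = 2.80 V, R_th = 1.82 kΩ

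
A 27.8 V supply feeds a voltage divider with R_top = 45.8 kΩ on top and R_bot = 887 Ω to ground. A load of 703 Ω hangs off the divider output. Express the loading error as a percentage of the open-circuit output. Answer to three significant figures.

The divider's output (Thévenin) resistance is R_top‖R_bot = 870.1 Ω.
Fractional drop under load = R_th/(R_th + R_L) = 870.1 / (870.1 + 703) = 0.5531.
So the output falls by 55.3 %.

55.3 %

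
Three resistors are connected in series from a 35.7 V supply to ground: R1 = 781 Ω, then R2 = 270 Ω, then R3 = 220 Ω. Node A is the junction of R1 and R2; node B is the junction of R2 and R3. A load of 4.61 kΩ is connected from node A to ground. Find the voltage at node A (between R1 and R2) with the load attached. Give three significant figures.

Below node A the series string R2+R3 = 490.0 Ω sits in parallel with the 4610 Ω load: 442.9 Ω.
V_A = 35.7 × 442.9/(781 + 442.9) = 12.9 V.

V ≈ 12.9 V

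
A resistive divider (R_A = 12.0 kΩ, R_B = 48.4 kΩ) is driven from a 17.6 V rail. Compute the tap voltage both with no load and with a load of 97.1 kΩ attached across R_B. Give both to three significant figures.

Unloaded: 14.1 V; loaded: 12.8 V

Open-circuit: V = 17.6 × 48.4/(12.0 + 48.4) = 14.1 V.
With the load, R_B becomes R_B‖R_L = 32.30 kΩ, so V = 17.6 × 32.30/44.30 = 12.8 V.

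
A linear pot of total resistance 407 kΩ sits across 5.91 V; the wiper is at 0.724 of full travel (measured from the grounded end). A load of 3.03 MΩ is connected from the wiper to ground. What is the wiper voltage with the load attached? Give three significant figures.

V ≈ 4.17 V

The wiper splits the pot into (1−α)R = 112.3 kΩ above and αR = 294.7 kΩ below.
Lower section ‖ load = 268.6 kΩ.
V_wiper = 5.91 × 268.6/(112.3 + 268.6) = 4.17 V.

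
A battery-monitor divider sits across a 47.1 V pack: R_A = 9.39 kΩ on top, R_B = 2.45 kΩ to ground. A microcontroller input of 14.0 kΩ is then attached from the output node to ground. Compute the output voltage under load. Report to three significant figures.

V_out ≈ 8.56 V

The load sits in parallel with R_B: R_B‖R_L = (2.45 × 14.0) / (2.45 + 14.0) = 2.085 kΩ.
V_out = 47.1 × 2.085 / (9.39 + 2.085) = 47.1 × 2.085/11.48 = 8.56 V.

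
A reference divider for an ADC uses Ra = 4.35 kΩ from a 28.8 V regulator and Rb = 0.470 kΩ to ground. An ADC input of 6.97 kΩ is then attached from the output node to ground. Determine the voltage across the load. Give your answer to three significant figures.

V_out ≈ 2.65 V

The load sits in parallel with Rb: Rb‖R_L = (470 × 6970) / (470 + 6970) = 440.3 Ω.
V_out = 28.8 × 440.3 / (4350 + 440.3) = 28.8 × 440.3/4790 = 2.65 V.
(Unloaded it would have been 2.81 V.)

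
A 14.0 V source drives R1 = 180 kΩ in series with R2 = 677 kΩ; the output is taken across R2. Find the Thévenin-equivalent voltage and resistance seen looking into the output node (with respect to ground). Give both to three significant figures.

V_th is the open-circuit tap voltage: 14.0 × 677/(180 + 677) = 11.1 V.
With the supply zeroed, R1 and R2 appear in parallel from the tap: R_th = R1‖R2 = (180 × 677)/857.0 = 142 kΩ.

V_th = 11.1 V, R_th = 142 kΩ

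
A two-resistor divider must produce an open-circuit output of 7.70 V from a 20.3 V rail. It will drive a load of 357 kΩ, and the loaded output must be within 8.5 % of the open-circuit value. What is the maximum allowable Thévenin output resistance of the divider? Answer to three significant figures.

Loading drop = R_th/(R_th + R_L) ≤ 0.0850, so R_th ≤ R_L · ε/(1−ε) = 357 kΩ × 0.0850/0.9150 = 33.2 kΩ.

R_th ≤ 33.2 kΩ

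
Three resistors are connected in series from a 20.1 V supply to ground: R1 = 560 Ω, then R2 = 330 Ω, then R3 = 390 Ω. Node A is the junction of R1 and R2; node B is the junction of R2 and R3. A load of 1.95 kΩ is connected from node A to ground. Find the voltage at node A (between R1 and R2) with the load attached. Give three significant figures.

Below node A the series string R2+R3 = 720.0 Ω sits in parallel with the 1950 Ω load: 525.8 Ω.
V_A = 20.1 × 525.8/(560 + 525.8) = 9.73 V.

V ≈ 9.73 V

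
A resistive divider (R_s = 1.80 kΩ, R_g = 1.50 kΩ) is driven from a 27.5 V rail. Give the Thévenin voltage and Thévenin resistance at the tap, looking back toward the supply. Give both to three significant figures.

V_th is the open-circuit tap voltage: 27.5 × 1.50/(1.80 + 1.50) = 12.5 V.
With the supply zeroed, R_s and R_g appear in parallel from the tap: R_th = R_s‖R_g = (1.80 × 1.50)/3.300 = 818 Ω.

V_th = 12.5 V, R_th = 818 Ω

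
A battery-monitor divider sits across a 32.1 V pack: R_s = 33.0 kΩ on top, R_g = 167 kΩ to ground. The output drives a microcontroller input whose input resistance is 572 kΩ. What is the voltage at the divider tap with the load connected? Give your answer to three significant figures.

The load sits in parallel with R_g: R_g‖R_L = (167 × 572) / (167 + 572) = 129.3 kΩ.
V_out = 32.1 × 129.3 / (33.0 + 129.3) = 32.1 × 129.3/162.3 = 25.6 V.

V_out ≈ 25.6 V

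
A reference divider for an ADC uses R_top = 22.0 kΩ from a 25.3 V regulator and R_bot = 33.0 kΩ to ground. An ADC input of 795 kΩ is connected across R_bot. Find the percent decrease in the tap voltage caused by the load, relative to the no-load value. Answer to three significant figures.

1.63 %

The divider's output (Thévenin) resistance is R_top‖R_bot = 13.20 kΩ.
Fractional drop under load = R_th/(R_th + R_L) = 13.20 / (13.20 + 795) = 0.01633.
So the output falls by 1.63 %.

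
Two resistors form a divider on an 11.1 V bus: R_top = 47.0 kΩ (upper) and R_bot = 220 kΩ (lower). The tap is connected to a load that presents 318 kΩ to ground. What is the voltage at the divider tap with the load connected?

The load sits in parallel with R_bot: R_bot‖R_L = (220 × 318) / (220 + 318) = 130.0 kΩ.
V_out = 11.1 × 130.0 / (47.0 + 130.0) = 11.1 × 130.0/177.0 = 8.15 V.
(Unloaded it would have been 9.15 V.)

V_out ≈ 8.15 V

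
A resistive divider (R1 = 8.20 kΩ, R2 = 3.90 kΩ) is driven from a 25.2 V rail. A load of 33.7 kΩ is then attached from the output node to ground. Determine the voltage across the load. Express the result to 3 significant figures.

The load sits in parallel with R2: R2‖R_L = (3.90 × 33.7) / (3.90 + 33.7) = 3.495 kΩ.
V_out = 25.2 × 3.495 / (8.20 + 3.495) = 25.2 × 3.495/11.70 = 7.53 V.

V_out ≈ 7.53 V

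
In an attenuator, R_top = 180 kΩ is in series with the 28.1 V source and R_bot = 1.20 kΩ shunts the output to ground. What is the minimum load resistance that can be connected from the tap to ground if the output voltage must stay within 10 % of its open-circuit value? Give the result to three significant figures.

R_L(min) ≈ 10.7 kΩ

Output resistance R_th = R_top‖R_bot = (180 × 1.20)/181.2 = 1.192 kΩ.
The fractional drop is R_th/(R_th + R_L); requiring this ≤ 0.100 gives R_L ≥ R_th(1/0.100 − 1) = 1.192 × 9.000 = 10.7 kΩ.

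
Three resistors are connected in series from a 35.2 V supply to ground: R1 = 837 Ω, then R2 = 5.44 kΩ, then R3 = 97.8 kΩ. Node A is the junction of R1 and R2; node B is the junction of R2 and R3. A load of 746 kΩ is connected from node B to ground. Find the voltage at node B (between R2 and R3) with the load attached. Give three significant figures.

At node B, R3 is in parallel with the load: R3‖R_L = 86460 Ω.
Below node A the resistance is R2 + (R3‖R_L) = 91900 Ω, so V_A = 35.2 × 91900/92740 = 34.88 V.
Then V_B = V_A × (R3‖R_L)/(R2 + R3‖R_L) = 34.88 × 86460/91900 = 32.8 V.

V ≈ 32.8 V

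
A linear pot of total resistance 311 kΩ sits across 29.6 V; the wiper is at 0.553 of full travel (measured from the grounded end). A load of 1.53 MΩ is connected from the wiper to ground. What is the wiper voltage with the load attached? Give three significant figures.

V ≈ 15.6 V

The wiper splits the pot into (1−α)R = 139.0 kΩ above and αR = 172.0 kΩ below.
Lower section ‖ load = 154.6 kΩ.
V_wiper = 29.6 × 154.6/(139.0 + 154.6) = 15.6 V.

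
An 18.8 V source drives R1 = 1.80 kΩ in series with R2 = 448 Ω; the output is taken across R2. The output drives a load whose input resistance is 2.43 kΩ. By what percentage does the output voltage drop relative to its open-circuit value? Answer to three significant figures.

12.9 %

The divider's output (Thévenin) resistance is R1‖R2 = 358.7 Ω.
Fractional drop under load = R_th/(R_th + R_L) = 358.7 / (358.7 + 2430) = 0.1286.
So the output falls by 12.9 %.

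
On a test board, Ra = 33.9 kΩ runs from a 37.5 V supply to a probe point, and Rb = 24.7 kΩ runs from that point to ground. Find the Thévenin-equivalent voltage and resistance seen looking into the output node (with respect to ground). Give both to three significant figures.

V_th is the open-circuit tap voltage: 37.5 × 24.7/(33.9 + 24.7) = 15.8 V.
With the supply zeroed, Ra and Rb appear in parallel from the tap: R_th = Ra‖Rb = (33.9 × 24.7)/58.60 = 14.3 kΩ.

V_th = 15.8 V, R_th = 14.3 kΩ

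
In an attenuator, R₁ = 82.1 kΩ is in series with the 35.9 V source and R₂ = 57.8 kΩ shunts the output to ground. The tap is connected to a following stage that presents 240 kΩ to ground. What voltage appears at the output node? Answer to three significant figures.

The load sits in parallel with R₂: R₂‖R_L = (57.8 × 240) / (57.8 + 240) = 46.58 kΩ.
V_out = 35.9 × 46.58 / (82.1 + 46.58) = 35.9 × 46.58/128.7 = 13.0 V.

V_out ≈ 13.0 V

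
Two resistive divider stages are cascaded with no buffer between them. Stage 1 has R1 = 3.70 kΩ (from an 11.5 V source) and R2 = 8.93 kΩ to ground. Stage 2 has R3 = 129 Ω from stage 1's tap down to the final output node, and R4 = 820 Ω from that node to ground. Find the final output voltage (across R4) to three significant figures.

V_out ≈ 1.87 V

Stage 2 presents R3+R4 = 949.0 Ω as a load on stage 1's tap.
Stage 1's lower leg becomes R2‖(R3+R4) = 857.8 Ω, so V_mid = 11.5 × 857.8/4558 = 2.164 V.
Stage 2 is itself unloaded: V_out = V_mid × R4/(R3+R4) = 2.164 × 820/949.0 = 1.87 V.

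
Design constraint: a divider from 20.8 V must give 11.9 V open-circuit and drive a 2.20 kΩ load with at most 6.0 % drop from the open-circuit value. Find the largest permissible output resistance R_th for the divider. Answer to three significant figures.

Loading drop = R_th/(R_th + R_L) ≤ 0.0600, so R_th ≤ R_L · ε/(1−ε) = 2.20 kΩ × 0.0600/0.9400 = 140 Ω.

R_th ≤ 140 Ω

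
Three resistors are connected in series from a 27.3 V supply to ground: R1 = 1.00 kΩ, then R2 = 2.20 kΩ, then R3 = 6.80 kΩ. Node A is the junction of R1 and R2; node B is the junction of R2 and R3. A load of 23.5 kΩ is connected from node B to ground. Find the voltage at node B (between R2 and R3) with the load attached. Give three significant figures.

V ≈ 17.0 V

At node B, R3 is in parallel with the load: R3‖R_L = 5.274 kΩ.
Below node A the resistance is R2 + (R3‖R_L) = 7.474 kΩ, so V_A = 27.3 × 7.474/8.474 = 24.08 V.
Then V_B = V_A × (R3‖R_L)/(R2 + R3‖R_L) = 24.08 × 5.274/7.474 = 17.0 V.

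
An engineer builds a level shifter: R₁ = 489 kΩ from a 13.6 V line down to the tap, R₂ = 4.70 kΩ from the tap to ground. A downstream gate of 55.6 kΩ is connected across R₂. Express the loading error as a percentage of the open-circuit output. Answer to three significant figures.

The divider's output (Thévenin) resistance is R₁‖R₂ = 4.655 kΩ.
Fractional drop under load = R_th/(R_th + R_L) = 4.655 / (4.655 + 55.6) = 0.07726.
So the output falls by 7.73 %.

7.73 %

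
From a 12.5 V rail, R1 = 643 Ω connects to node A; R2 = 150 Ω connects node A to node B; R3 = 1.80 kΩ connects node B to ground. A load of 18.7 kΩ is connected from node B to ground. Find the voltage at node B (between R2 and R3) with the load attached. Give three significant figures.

At node B, R3 is in parallel with the load: R3‖R_L = 1642 Ω.
Below node A the resistance is R2 + (R3‖R_L) = 1792 Ω, so V_A = 12.5 × 1792/2435 = 9.199 V.
Then V_B = V_A × (R3‖R_L)/(R2 + R3‖R_L) = 9.199 × 1642/1792 = 8.43 V.

V ≈ 8.43 V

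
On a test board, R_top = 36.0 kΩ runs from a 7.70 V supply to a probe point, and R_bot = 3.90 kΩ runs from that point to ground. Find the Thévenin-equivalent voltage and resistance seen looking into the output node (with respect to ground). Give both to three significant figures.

V_th is the open-circuit tap voltage: 7.70 × 3.90/(36.0 + 3.90) = 0.753 V.
With the supply zeroed, R_top and R_bot appear in parallel from the tap: R_th = R_top‖R_bot = (36.0 × 3.90)/39.90 = 3.52 kΩ.

V_th = 0.753 V, R_th = 3.52 kΩ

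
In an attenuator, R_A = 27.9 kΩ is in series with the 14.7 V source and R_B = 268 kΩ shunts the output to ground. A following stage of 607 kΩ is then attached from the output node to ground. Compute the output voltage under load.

V_out ≈ 12.8 V

The load sits in parallel with R_B: R_B‖R_L = (268 × 607) / (268 + 607) = 185.9 kΩ.
V_out = 14.7 × 185.9 / (27.9 + 185.9) = 14.7 × 185.9/213.8 = 12.8 V.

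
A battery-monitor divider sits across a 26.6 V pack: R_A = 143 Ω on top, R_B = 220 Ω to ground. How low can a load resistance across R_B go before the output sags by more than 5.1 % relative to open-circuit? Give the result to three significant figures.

R_L(min) ≈ 1.61 kΩ

Output resistance R_th = R_A‖R_B = (143 × 220)/363.0 = 86.67 Ω.
The fractional drop is R_th/(R_th + R_L); requiring this ≤ 0.0510 gives R_L ≥ R_th(1/0.0510 − 1) = 86.67 × 18.61 = 1.61 kΩ.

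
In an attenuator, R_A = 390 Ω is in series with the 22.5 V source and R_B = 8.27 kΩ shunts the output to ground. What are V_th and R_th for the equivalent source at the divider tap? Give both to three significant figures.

V_th = 21.5 V, R_th = 372 Ω

V_th is the open-circuit tap voltage: 22.5 × 8270/(390 + 8270) = 21.5 V.
With the supply zeroed, R_A and R_B appear in parallel from the tap: R_th = R_A‖R_B = (390 × 8270)/8660 = 372 Ω.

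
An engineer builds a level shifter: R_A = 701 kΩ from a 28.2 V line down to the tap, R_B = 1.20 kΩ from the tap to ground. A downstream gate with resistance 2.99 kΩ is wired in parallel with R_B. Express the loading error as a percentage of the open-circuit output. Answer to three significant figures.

28.6 %

The divider's output (Thévenin) resistance is R_A‖R_B = 1.198 kΩ.
Fractional drop under load = R_th/(R_th + R_L) = 1.198 / (1.198 + 2.99) = 0.2860.
So the output falls by 28.6 %.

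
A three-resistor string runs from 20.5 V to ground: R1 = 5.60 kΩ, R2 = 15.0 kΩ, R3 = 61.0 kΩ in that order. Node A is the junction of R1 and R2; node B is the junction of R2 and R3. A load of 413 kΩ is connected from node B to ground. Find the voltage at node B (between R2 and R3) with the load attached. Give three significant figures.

V ≈ 14.8 V

At node B, R3 is in parallel with the load: R3‖R_L = 53.15 kΩ.
Below node A the resistance is R2 + (R3‖R_L) = 68.15 kΩ, so V_A = 20.5 × 68.15/73.75 = 18.94 V.
Then V_B = V_A × (R3‖R_L)/(R2 + R3‖R_L) = 18.94 × 53.15/68.15 = 14.8 V.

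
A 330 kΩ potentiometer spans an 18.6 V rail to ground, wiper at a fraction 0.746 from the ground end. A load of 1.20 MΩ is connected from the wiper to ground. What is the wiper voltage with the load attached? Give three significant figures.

V ≈ 13.2 V

The wiper splits the pot into (1−α)R = 83.82 kΩ above and αR = 246.2 kΩ below.
Lower section ‖ load = 204.3 kΩ.
V_wiper = 18.6 × 204.3/(83.82 + 204.3) = 13.2 V.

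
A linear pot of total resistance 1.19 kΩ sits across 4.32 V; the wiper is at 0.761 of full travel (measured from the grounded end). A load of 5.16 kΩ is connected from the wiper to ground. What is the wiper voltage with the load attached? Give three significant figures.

The wiper splits the pot into (1−α)R = 284.4 Ω above and αR = 905.6 Ω below.
Lower section ‖ load = 770.4 Ω.
V_wiper = 4.32 × 770.4/(284.4 + 770.4) = 3.16 V.

V ≈ 3.16 V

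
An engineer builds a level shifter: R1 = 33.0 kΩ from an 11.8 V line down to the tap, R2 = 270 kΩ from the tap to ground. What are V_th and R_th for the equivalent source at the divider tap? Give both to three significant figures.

V_th is the open-circuit tap voltage: 11.8 × 270/(33.0 + 270) = 10.5 V.
With the supply zeroed, R1 and R2 appear in parallel from the tap: R_th = R1‖R2 = (33.0 × 270)/303.0 = 29.4 kΩ.

V_th = 10.5 V, R_th = 29.4 kΩ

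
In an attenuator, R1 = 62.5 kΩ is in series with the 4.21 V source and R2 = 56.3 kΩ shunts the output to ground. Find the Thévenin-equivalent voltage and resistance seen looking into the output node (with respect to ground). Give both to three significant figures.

V_th = 2.00 V, R_th = 29.6 kΩ

V_th is the open-circuit tap voltage: 4.21 × 56.3/(62.5 + 56.3) = 2.00 V.
With the supply zeroed, R1 and R2 appear in parallel from the tap: R_th = R1‖R2 = (62.5 × 56.3)/118.8 = 29.6 kΩ.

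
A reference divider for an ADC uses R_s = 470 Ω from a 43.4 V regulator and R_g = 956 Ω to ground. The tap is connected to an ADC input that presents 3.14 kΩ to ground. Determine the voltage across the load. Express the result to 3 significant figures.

The load sits in parallel with R_g: R_g‖R_L = (956 × 3140) / (956 + 3140) = 732.9 Ω.
V_out = 43.4 × 732.9 / (470 + 732.9) = 43.4 × 732.9/1203 = 26.4 V.

V_out ≈ 26.4 V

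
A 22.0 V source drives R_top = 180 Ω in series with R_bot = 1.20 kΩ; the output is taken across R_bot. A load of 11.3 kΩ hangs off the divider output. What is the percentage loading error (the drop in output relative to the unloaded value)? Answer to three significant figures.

1.37 %

The divider's output (Thévenin) resistance is R_top‖R_bot = 156.5 Ω.
Fractional drop under load = R_th/(R_th + R_L) = 156.5 / (156.5 + 11300) = 0.01366.
So the output falls by 1.37 %.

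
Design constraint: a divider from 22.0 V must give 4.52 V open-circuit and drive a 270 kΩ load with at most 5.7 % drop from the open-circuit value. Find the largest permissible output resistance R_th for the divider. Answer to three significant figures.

Loading drop = R_th/(R_th + R_L) ≤ 0.0570, so R_th ≤ R_L · ε/(1−ε) = 270 kΩ × 0.0570/0.9430 = 16.3 kΩ.

R_th ≤ 16.3 kΩ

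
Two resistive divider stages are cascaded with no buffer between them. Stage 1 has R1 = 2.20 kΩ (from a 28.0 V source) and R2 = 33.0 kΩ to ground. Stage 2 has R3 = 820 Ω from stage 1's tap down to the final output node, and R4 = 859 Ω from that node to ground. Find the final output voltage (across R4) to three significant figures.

Stage 2 presents R3+R4 = 1679 Ω as a load on stage 1's tap.
Stage 1's lower leg becomes R2‖(R3+R4) = 1598 Ω, so V_mid = 28.0 × 1598/3798 = 11.78 V.
Stage 2 is itself unloaded: V_out = V_mid × R4/(R3+R4) = 11.78 × 859/1679 = 6.03 V.

V_out ≈ 6.03 V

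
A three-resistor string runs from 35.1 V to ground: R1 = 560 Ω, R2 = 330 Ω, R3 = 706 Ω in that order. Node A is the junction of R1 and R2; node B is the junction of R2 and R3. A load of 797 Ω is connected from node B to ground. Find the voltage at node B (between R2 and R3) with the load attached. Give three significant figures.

At node B, R3 is in parallel with the load: R3‖R_L = 374.4 Ω.
Below node A the resistance is R2 + (R3‖R_L) = 704.4 Ω, so V_A = 35.1 × 704.4/1264 = 19.55 V.
Then V_B = V_A × (R3‖R_L)/(R2 + R3‖R_L) = 19.55 × 374.4/704.4 = 10.4 V.

V ≈ 10.4 V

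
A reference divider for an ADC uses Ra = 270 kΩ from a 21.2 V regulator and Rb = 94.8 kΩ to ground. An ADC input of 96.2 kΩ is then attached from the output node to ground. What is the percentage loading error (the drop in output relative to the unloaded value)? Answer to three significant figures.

Unloaded V = 21.2 × 94.8/364.8 = 5.509 V.
Loaded: Rb‖R_L = 47.75 kΩ, giving V = 21.2 × 47.75/317.7 = 3.186 V.
Drop = (5.509 − 3.186) / 5.509 = 42.2 %.

42.2 %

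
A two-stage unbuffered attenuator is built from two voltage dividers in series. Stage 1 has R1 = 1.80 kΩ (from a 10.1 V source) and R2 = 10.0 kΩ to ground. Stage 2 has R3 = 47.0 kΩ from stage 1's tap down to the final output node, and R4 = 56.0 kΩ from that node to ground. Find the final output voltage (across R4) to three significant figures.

V_out ≈ 4.59 V

Stage 2 presents R3+R4 = 103.0 kΩ as a load on stage 1's tap.
Stage 1's lower leg becomes R2‖(R3+R4) = 9.115 kΩ, so V_mid = 10.1 × 9.115/10.92 = 8.434 V.
Stage 2 is itself unloaded: V_out = V_mid × R4/(R3+R4) = 8.434 × 56.0/103.0 = 4.59 V.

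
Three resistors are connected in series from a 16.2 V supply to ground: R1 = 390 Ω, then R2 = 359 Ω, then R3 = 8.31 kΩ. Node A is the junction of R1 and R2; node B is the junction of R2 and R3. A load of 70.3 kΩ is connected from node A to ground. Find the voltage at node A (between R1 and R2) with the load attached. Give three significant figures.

V ≈ 15.4 V

Below node A the series string R2+R3 = 8669 Ω sits in parallel with the 70300 Ω load: 7717 Ω.
V_A = 16.2 × 7717/(390 + 7717) = 15.4 V.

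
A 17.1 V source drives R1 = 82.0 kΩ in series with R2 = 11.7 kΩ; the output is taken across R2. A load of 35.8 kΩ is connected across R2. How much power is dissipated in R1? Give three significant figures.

Total resistance from the source is R1 + (R2‖R_L) = 90.82 kΩ, so I = 17.1/90.82 kΩ = 0.1883 mA.
P = I²·R1 = (0.1883 mA)² × 82.0 kΩ = 2.91 mW.

P ≈ 2.91 mW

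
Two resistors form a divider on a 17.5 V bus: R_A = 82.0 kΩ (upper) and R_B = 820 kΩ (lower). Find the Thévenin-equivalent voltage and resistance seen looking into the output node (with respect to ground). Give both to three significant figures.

V_th = 15.9 V, R_th = 74.5 kΩ

V_th is the open-circuit tap voltage: 17.5 × 820/(82.0 + 820) = 15.9 V.
With the supply zeroed, R_A and R_B appear in parallel from the tap: R_th = R_A‖R_B = (82.0 × 820)/902.0 = 74.5 kΩ.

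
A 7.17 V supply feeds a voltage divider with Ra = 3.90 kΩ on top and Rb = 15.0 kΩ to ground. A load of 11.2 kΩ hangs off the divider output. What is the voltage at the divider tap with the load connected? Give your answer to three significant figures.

The load sits in parallel with Rb: Rb‖R_L = (15.0 × 11.2) / (15.0 + 11.2) = 6.412 kΩ.
V_out = 7.17 × 6.412 / (3.90 + 6.412) = 7.17 × 6.412/10.31 = 4.46 V.

V_out ≈ 4.46 V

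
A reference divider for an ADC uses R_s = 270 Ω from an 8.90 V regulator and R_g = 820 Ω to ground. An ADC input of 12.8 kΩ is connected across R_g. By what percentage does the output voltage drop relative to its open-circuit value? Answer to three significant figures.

1.56 %

The divider's output (Thévenin) resistance is R_s‖R_g = 203.1 Ω.
Fractional drop under load = R_th/(R_th + R_L) = 203.1 / (203.1 + 12800) = 0.01562.
So the output falls by 1.56 %.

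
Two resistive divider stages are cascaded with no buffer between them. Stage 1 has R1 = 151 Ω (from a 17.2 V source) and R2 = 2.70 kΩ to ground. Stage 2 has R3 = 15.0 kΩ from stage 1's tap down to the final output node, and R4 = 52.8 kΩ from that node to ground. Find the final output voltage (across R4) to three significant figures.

Stage 2 presents R3+R4 = 67800 Ω as a load on stage 1's tap.
Stage 1's lower leg becomes R2‖(R3+R4) = 2597 Ω, so V_mid = 17.2 × 2597/2748 = 16.25 V.
Stage 2 is itself unloaded: V_out = V_mid × R4/(R3+R4) = 16.25 × 52800/67800 = 12.7 V.

V_out ≈ 12.7 V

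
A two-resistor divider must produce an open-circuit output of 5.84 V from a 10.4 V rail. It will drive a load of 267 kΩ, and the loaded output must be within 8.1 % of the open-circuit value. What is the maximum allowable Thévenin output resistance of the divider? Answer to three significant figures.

Loading drop = R_th/(R_th + R_L) ≤ 0.0810, so R_th ≤ R_L · ε/(1−ε) = 267 kΩ × 0.0810/0.9190 = 23.5 kΩ.
(Any R1, R2 with R2/(R1+R2) = 0.562 and R1‖R2 ≤ 23.5 kΩ will meet the spec.)

R_th ≤ 23.5 kΩ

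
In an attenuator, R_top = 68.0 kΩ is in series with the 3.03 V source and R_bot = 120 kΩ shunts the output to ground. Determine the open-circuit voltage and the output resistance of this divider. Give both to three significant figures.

V_th = 1.93 V, R_th = 43.4 kΩ

V_th is the open-circuit tap voltage: 3.03 × 120/(68.0 + 120) = 1.93 V.
With the supply zeroed, R_top and R_bot appear in parallel from the tap: R_th = R_top‖R_bot = (68.0 × 120)/188.0 = 43.4 kΩ.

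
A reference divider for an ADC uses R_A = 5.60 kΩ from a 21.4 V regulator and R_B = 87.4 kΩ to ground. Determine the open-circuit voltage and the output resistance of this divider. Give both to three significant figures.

V_th is the open-circuit tap voltage: 21.4 × 87.4/(5.60 + 87.4) = 20.1 V.
With the supply zeroed, R_A and R_B appear in parallel from the tap: R_th = R_A‖R_B = (5.60 × 87.4)/93.00 = 5.26 kΩ.

V_th = 20.1 V, R_th = 5.26 kΩ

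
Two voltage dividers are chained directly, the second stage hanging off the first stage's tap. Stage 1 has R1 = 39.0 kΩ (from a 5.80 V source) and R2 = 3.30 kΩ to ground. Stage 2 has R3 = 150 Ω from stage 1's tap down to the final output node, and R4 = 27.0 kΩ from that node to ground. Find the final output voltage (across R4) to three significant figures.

Stage 2 presents R3+R4 = 27150 Ω as a load on stage 1's tap.
Stage 1's lower leg becomes R2‖(R3+R4) = 2942 Ω, so V_mid = 5.80 × 2942/41940 = 0.4069 V.
Stage 2 is itself unloaded: V_out = V_mid × R4/(R3+R4) = 0.4069 × 27000/27150 = 0.405 V.

V_out ≈ 0.405 V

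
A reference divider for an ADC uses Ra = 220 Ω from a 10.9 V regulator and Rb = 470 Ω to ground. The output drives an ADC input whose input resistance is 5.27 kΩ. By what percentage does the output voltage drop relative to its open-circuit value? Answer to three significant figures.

The divider's output (Thévenin) resistance is Ra‖Rb = 149.9 Ω.
Fractional drop under load = R_th/(R_th + R_L) = 149.9 / (149.9 + 5270) = 0.02765.
So the output falls by 2.76 %.

2.76 %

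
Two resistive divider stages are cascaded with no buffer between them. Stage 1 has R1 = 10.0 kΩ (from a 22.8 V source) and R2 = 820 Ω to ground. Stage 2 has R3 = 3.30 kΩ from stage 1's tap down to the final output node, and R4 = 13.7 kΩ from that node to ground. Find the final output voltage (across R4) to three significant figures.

Stage 2 presents R3+R4 = 17000 Ω as a load on stage 1's tap.
Stage 1's lower leg becomes R2‖(R3+R4) = 782.3 Ω, so V_mid = 22.8 × 782.3/10780 = 1.654 V.
Stage 2 is itself unloaded: V_out = V_mid × R4/(R3+R4) = 1.654 × 13700/17000 = 1.33 V.

V_out ≈ 1.33 V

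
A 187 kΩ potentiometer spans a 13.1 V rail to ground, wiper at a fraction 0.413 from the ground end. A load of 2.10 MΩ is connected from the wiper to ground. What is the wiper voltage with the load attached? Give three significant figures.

The wiper splits the pot into (1−α)R = 109.8 kΩ above and αR = 77.23 kΩ below.
Lower section ‖ load = 74.49 kΩ.
V_wiper = 13.1 × 74.49/(109.8 + 74.49) = 5.30 V.

V ≈ 5.30 V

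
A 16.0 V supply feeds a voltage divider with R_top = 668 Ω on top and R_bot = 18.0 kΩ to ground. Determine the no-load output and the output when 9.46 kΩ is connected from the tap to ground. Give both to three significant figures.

Unloaded: 15.4 V; loaded: 14.4 V

Open-circuit: V = 16.0 × 18000/(668 + 18000) = 15.4 V.
With the load, R_bot becomes R_bot‖R_L = 6201 Ω, so V = 16.0 × 6201/6869 = 14.4 V.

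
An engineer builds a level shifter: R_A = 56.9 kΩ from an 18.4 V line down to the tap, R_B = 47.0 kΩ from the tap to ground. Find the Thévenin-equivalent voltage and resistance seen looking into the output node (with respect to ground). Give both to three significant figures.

V_th = 8.32 V, R_th = 25.7 kΩ

V_th is the open-circuit tap voltage: 18.4 × 47.0/(56.9 + 47.0) = 8.32 V.
With the supply zeroed, R_A and R_B appear in parallel from the tap: R_th = R_A‖R_B = (56.9 × 47.0)/103.9 = 25.7 kΩ.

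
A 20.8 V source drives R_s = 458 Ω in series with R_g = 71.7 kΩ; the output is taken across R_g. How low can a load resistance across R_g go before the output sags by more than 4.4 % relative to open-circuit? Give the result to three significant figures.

R_L(min) ≈ 9.89 kΩ

Output resistance R_th = R_s‖R_g = (458 × 71700)/72160 = 455.1 Ω.
The fractional drop is R_th/(R_th + R_L); requiring this ≤ 0.0440 gives R_L ≥ R_th(1/0.0440 − 1) = 455.1 × 21.73 = 9.89 kΩ.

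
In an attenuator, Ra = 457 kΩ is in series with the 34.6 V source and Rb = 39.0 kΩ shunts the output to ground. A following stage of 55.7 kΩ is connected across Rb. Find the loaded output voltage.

V_out ≈ 1.65 V

The load sits in parallel with Rb: Rb‖R_L = (39.0 × 55.7) / (39.0 + 55.7) = 22.94 kΩ.
V_out = 34.6 × 22.94 / (457 + 22.94) = 34.6 × 22.94/479.9 = 1.65 V.
(Unloaded it would have been 2.72 V.)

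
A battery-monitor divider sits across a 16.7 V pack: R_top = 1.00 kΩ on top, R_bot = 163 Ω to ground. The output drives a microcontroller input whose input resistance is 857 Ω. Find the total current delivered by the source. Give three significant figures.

R_bot‖R_L = 137.0 Ω, so the source sees R_top + R_bot‖R_L = 1137 Ω.
I = 16.7 V / 1137 Ω = 14.7 mA.

I ≈ 14.7 mA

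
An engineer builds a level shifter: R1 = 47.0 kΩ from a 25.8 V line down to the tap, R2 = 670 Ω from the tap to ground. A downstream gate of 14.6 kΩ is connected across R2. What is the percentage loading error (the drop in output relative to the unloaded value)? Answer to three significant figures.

4.33 %

The divider's output (Thévenin) resistance is R1‖R2 = 660.6 Ω.
Fractional drop under load = R_th/(R_th + R_L) = 660.6 / (660.6 + 14600) = 0.04329.
So the output falls by 4.33 %.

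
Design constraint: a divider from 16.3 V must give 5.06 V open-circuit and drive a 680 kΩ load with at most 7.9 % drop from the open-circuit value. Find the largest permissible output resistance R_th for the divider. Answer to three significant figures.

R_th ≤ 58.3 kΩ

Loading drop = R_th/(R_th + R_L) ≤ 0.0790, so R_th ≤ R_L · ε/(1−ε) = 680 kΩ × 0.0790/0.9210 = 58.3 kΩ.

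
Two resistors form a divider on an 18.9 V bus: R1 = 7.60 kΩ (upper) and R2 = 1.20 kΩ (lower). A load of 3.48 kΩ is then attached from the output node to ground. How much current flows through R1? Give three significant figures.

R2‖R_L = 0.8923 kΩ, so the source sees R1 + R2‖R_L = 8.492 kΩ.
I = 18.9 V / 8.492 kΩ = 2.23 mA.

I ≈ 2.23 mA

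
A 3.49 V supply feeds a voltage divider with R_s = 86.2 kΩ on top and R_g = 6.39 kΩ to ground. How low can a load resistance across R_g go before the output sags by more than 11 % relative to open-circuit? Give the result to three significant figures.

Output resistance R_th = R_s‖R_g = (86.2 × 6.39)/92.59 = 5.949 kΩ.
The fractional drop is R_th/(R_th + R_L); requiring this ≤ 0.110 gives R_L ≥ R_th(1/0.110 − 1) = 5.949 × 8.091 = 48.1 kΩ.

R_L(min) ≈ 48.1 kΩ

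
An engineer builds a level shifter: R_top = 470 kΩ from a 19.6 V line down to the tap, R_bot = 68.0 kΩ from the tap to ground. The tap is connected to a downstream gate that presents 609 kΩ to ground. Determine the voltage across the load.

V_out ≈ 2.26 V

The load sits in parallel with R_bot: R_bot‖R_L = (68.0 × 609) / (68.0 + 609) = 61.17 kΩ.
V_out = 19.6 × 61.17 / (470 + 61.17) = 19.6 × 61.17/531.2 = 2.26 V.
(Unloaded it would have been 2.48 V.)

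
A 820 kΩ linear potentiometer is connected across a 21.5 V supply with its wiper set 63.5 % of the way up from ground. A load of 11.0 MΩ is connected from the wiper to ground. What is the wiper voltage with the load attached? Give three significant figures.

The wiper splits the pot into (1−α)R = 299.3 kΩ above and αR = 520.7 kΩ below.
Lower section ‖ load = 497.2 kΩ.
V_wiper = 21.5 × 497.2/(299.3 + 497.2) = 13.4 V.

V ≈ 13.4 V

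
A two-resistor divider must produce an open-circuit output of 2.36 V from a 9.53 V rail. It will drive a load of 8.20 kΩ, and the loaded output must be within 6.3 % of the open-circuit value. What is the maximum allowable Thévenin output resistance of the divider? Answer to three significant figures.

Loading drop = R_th/(R_th + R_L) ≤ 0.0630, so R_th ≤ R_L · ε/(1−ε) = 8.20 kΩ × 0.0630/0.9370 = 551 Ω.
(Any R1, R2 with R2/(R1+R2) = 0.248 and R1‖R2 ≤ 551 Ω will meet the spec.)

R_th ≤ 551 Ω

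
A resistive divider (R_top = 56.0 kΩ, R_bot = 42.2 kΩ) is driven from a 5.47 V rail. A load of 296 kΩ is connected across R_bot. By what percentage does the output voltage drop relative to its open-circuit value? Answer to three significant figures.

7.52 %

The divider's output (Thévenin) resistance is R_top‖R_bot = 24.07 kΩ.
Fractional drop under load = R_th/(R_th + R_L) = 24.07 / (24.07 + 296) = 0.07519.
So the output falls by 7.52 %.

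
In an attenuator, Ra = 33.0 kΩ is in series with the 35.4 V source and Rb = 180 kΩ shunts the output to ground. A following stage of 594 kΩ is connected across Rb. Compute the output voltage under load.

V_out ≈ 28.6 V

The load sits in parallel with Rb: Rb‖R_L = (180 × 594) / (180 + 594) = 138.1 kΩ.
V_out = 35.4 × 138.1 / (33.0 + 138.1) = 35.4 × 138.1/171.1 = 28.6 V.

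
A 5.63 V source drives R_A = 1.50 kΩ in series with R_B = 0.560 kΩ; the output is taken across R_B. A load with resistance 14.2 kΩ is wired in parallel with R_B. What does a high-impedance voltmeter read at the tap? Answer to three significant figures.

V_out ≈ 1.49 V

The load sits in parallel with R_B: R_B‖R_L = (560 × 14200) / (560 + 14200) = 538.8 Ω.
V_out = 5.63 × 538.8 / (1500 + 538.8) = 5.63 × 538.8/2039 = 1.49 V.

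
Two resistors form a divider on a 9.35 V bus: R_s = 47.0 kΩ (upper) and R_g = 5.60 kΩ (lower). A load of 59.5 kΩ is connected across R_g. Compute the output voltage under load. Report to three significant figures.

The load sits in parallel with R_g: R_g‖R_L = (5.60 × 59.5) / (5.60 + 59.5) = 5.118 kΩ.
V_out = 9.35 × 5.118 / (47.0 + 5.118) = 9.35 × 5.118/52.12 = 0.918 V.

V_out ≈ 0.918 V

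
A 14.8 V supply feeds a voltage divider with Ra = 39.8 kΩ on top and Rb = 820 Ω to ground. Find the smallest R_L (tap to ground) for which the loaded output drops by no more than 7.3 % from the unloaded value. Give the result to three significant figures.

Output resistance R_th = Ra‖Rb = (39800 × 820)/40620 = 803.4 Ω.
The fractional drop is R_th/(R_th + R_L); requiring this ≤ 0.0730 gives R_L ≥ R_th(1/0.0730 − 1) = 803.4 × 12.70 = 10.2 kΩ.

R_L(min) ≈ 10.2 kΩ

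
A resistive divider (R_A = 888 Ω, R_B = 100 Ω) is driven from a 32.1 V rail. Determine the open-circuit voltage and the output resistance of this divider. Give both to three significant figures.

V_th = 3.25 V, R_th = 89.9 Ω

V_th is the open-circuit tap voltage: 32.1 × 100/(888 + 100) = 3.25 V.
With the supply zeroed, R_A and R_B appear in parallel from the tap: R_th = R_A‖R_B = (888 × 100)/988.0 = 89.9 Ω.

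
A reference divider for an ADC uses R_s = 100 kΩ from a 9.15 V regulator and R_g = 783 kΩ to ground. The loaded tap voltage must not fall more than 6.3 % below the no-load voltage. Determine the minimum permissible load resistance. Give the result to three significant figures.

R_L(min) ≈ 1.32 MΩ

Output resistance R_th = R_s‖R_g = (100 × 783)/883.0 = 88.67 kΩ.
The fractional drop is R_th/(R_th + R_L); requiring this ≤ 0.0630 gives R_L ≥ R_th(1/0.0630 − 1) = 88.67 × 14.87 = 1.32 MΩ.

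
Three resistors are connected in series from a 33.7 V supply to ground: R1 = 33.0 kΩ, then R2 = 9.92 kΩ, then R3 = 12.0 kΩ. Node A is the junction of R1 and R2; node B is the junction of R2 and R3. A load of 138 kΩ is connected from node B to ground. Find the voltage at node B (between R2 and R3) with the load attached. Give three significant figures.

V ≈ 6.89 V

At node B, R3 is in parallel with the load: R3‖R_L = 11.04 kΩ.
Below node A the resistance is R2 + (R3‖R_L) = 20.96 kΩ, so V_A = 33.7 × 20.96/53.96 = 13.09 V.
Then V_B = V_A × (R3‖R_L)/(R2 + R3‖R_L) = 13.09 × 11.04/20.96 = 6.89 V.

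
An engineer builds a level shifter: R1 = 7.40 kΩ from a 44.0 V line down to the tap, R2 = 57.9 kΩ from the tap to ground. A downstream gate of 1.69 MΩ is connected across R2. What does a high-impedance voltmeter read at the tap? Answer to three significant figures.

The load sits in parallel with R2: R2‖R_L = (57.9 × 1690) / (57.9 + 1690) = 55.98 kΩ.
V_out = 44.0 × 55.98 / (7.40 + 55.98) = 44.0 × 55.98/63.38 = 38.9 V.
(Unloaded it would have been 39.0 V.)

V_out ≈ 38.9 V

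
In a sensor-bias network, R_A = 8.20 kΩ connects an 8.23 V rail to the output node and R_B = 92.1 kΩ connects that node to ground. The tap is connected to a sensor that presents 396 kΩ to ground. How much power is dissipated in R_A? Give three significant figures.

P ≈ 0.0808 mW

Total resistance from the source is R_A + (R_B‖R_L) = 82.92 kΩ, so I = 8.23/82.92 kΩ = 0.09925 mA.
P = I²·R_A = (0.09925 mA)² × 8.20 kΩ = 0.0808 mW.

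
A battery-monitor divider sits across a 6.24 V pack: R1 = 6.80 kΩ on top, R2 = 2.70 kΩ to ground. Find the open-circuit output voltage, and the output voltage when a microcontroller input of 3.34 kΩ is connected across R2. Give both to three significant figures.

Open-circuit: V = 6.24 × 2.70/(6.80 + 2.70) = 1.77 V.
With the load, R2 becomes R2‖R_L = 1.493 kΩ, so V = 6.24 × 1.493/8.293 = 1.12 V.

Unloaded: 1.77 V; loaded: 1.12 V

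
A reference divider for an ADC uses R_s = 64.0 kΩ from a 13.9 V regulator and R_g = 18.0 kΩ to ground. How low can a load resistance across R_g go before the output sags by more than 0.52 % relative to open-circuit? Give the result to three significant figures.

R_L(min) ≈ 2.69 MΩ

Output resistance R_th = R_s‖R_g = (64.0 × 18.0)/82.00 = 14.05 kΩ.
The fractional drop is R_th/(R_th + R_L); requiring this ≤ 0.00520 gives R_L ≥ R_th(1/0.00520 − 1) = 14.05 × 191.3 = 2.69 MΩ.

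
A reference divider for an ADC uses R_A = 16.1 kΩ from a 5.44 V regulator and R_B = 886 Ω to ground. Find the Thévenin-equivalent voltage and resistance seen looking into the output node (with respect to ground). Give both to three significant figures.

V_th is the open-circuit tap voltage: 5.44 × 886/(16100 + 886) = 0.284 V.
With the supply zeroed, R_A and R_B appear in parallel from the tap: R_th = R_A‖R_B = (16100 × 886)/16990 = 840 Ω.

V_th = 0.284 V, R_th = 840 Ω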